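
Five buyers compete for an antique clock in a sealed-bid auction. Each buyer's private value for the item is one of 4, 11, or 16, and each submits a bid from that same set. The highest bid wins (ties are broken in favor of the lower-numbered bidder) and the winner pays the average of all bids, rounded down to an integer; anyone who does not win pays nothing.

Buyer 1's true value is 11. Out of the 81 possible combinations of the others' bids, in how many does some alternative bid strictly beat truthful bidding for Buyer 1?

17

Others bid (4, 4, 4, 4): truth gives 6; bid 4 gives 7 > 6. Violating.
Others bid (4, 4, 4, 16): truth gives 0; bid 16 gives 3 > 0. Violating.
Others bid (4, 4, 11, 16): truth gives 0; bid 16 gives 1 > 0. Violating.
Others bid (4, 4, 16, 4): truth gives 0; bid 16 gives 3 > 0. Violating.
Others bid (4, 4, 4, 11): truth gives 5; no alternative beats it.
Others bid (4, 4, 11, 4): truth gives 5; no alternative beats it.
(Checking all 81 profiles: 17 have a profitable deviation, 64 do not.)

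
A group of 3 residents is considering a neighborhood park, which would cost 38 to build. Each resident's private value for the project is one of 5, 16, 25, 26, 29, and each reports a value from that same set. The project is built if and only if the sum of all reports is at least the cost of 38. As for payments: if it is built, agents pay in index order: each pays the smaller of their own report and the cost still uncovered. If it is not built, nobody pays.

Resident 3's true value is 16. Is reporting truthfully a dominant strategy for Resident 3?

Check each profile of the others' reports and compare truth against every alternative report.
Others report (16, 25): truth gives 16, best alternative gives 16.
Others report (16, 26): truth gives 16, best alternative gives 16.
Others report (16, 29): truth gives 16, best alternative gives 16.
Others report (25, 16): truth gives 16, best alternative gives 16.
Others report (25, 25): truth gives 16, best alternative gives 16.
Others report (25, 26): truth gives 16, best alternative gives 16.
(Remaining 19 profiles checked similarly; truth is weakly best in each.)
In every case the truthful report is at least as good as any alternative, so it is a dominant strategy.

Yes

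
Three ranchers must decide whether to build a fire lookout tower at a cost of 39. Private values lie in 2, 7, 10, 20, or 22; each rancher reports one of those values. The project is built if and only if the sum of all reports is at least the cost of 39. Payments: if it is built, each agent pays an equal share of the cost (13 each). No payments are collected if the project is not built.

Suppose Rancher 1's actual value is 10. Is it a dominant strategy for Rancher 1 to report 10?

Consider the case where Rancher 2 reports 7 and Rancher 3 reports 22.
Truthful report 10: project built, pays 13, utility 10 - 13 = -3.
Report 2 instead: project not built, utility 0.
Since 0 > -3, reporting 2 is strictly better here, so truthful reporting is not dominant.

No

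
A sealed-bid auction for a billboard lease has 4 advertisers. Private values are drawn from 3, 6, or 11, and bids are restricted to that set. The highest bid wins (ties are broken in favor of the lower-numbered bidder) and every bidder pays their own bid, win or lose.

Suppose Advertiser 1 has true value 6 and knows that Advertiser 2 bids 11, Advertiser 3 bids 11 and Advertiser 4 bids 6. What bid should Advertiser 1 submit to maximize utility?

Bid 3: loses but pays 3, utility -3.
Bid 6: loses but pays 6, utility -6.
Bid 11: wins, pays 11, utility 6 - 11 = -5.
The best choice is 3 with utility -3.

3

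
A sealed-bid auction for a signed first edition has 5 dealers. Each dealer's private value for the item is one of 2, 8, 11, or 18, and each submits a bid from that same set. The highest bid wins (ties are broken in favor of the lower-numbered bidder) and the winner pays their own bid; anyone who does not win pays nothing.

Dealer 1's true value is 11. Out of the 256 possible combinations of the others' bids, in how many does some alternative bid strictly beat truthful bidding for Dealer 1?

16

Others bid (2, 2, 2, 2): truth gives 0; bid 2 gives 9 > 0. Violating.
Others bid (2, 2, 2, 8): truth gives 0; bid 8 gives 3 > 0. Violating.
Others bid (2, 2, 8, 2): truth gives 0; bid 8 gives 3 > 0. Violating.
Others bid (2, 2, 8, 8): truth gives 0; bid 8 gives 3 > 0. Violating.
Others bid (2, 2, 2, 11): truth gives 0; no alternative beats it.
Others bid (2, 2, 2, 18): truth gives 0; no alternative beats it.
(Checking all 256 profiles: 16 have a profitable deviation, 240 do not.)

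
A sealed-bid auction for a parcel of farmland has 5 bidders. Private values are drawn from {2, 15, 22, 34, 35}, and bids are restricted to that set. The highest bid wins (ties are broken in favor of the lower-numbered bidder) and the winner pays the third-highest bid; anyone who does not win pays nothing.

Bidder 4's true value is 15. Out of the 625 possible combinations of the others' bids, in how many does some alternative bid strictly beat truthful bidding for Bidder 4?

Others bid (2, 2, 2, 22): truth gives 0; bid 22 gives 13 > 0. Violating.
Others bid (2, 2, 2, 34): truth gives 0; bid 34 gives 13 > 0. Violating.
Others bid (2, 2, 2, 35): truth gives 0; bid 35 gives 13 > 0. Violating.
Others bid (2, 2, 15, 2): truth gives 0; bid 22 gives 13 > 0. Violating.
Others bid (2, 2, 2, 2): truth gives 13; no alternative beats it.
Others bid (2, 2, 2, 15): truth gives 13; no alternative beats it.
(Checking all 625 profiles: 12 have a profitable deviation, 613 do not.)

12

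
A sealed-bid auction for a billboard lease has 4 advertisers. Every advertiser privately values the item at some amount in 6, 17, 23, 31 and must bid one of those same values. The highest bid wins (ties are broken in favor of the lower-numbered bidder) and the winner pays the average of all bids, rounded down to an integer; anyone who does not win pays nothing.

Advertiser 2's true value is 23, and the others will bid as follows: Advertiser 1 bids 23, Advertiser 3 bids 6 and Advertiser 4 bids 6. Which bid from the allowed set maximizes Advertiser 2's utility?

Bid 6: loses, pays 0, utility 0.
Bid 17: loses, pays 0, utility 0.
Bid 23: loses, pays 0, utility 0.
Bid 31: wins, pays 16, utility 23 - 16 = 7.
The best choice is 31 with utility 7.

31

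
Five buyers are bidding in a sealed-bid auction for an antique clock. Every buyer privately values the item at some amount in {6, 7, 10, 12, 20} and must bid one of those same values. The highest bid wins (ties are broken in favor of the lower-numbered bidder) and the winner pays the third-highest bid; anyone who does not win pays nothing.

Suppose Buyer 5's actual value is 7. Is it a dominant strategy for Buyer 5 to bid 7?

No

Consider the case where Buyer 1 bids 6, Buyer 2 bids 6, Buyer 3 bids 6 and Buyer 4 bids 7.
Truthful bid 7: loses, pays 0, utility 0.
Bid 10 instead: wins, pays 6, utility 7 - 6 = 1.
Since 1 > 0, bidding 10 is strictly better here, so truthful bidding is not dominant.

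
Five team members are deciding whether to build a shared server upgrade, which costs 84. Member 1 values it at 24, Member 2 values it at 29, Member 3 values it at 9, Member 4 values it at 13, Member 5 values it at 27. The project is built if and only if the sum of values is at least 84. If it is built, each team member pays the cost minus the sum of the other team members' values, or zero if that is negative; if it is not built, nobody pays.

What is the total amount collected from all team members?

26

Total value 102 ≥ cost 84, so it is built.
Member 1: others sum to 78; max(0, 84 - 78) = 6.
Member 2: others sum to 73; max(0, 84 - 73) = 11.
Member 3: others sum to 93; max(0, 84 - 93) = 0.
Member 4: others sum to 89; max(0, 84 - 89) = 0.
Member 5: others sum to 75; max(0, 84 - 75) = 9.
Total collected = 6 + 11 + 0 + 0 + 9 = 26.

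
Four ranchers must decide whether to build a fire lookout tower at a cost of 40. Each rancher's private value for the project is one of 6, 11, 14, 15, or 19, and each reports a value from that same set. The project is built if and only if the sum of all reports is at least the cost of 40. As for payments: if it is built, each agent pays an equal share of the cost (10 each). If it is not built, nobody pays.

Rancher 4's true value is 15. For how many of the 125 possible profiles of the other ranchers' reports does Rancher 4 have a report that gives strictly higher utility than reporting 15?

Others report (6, 6, 11): truth gives 0; report 19 gives 5 > 0. Violating.
Others report (6, 11, 6): truth gives 0; report 19 gives 5 > 0. Violating.
Others report (11, 6, 6): truth gives 0; report 19 gives 5 > 0. Violating.
Others report (6, 6, 6): truth gives 0; no alternative beats it.
Others report (6, 6, 14): truth gives 5; no alternative beats it.
(Checking all 125 profiles: 3 have a profitable deviation, 122 do not.)

3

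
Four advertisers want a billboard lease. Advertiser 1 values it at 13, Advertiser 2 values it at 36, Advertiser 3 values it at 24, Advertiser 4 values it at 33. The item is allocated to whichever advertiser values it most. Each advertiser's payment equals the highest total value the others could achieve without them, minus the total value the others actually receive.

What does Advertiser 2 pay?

Advertiser 2 has the highest value and receives the item.
Without Advertiser 2, the item would go to the next-highest value, 33, so the others could achieve 33.
With Advertiser 2 present and winning, the others receive nothing, so their total is 0.
Payment = 33 - 0 = 33.

33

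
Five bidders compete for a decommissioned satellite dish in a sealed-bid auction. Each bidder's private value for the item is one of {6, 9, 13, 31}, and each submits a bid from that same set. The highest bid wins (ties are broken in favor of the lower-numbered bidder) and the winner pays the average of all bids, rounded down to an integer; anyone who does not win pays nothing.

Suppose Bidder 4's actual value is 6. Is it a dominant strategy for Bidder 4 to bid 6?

Check each profile of the others' bids and compare truth against every alternative bid.
Others bid (6, 6, 6, 9): truth gives 0, best alternative gives -1.
Others bid (6, 6, 6, 6): truth gives 0, best alternative gives 0.
Others bid (6, 6, 6, 13): truth gives 0, best alternative gives 0.
Others bid (6, 6, 6, 31): truth gives 0, best alternative gives 0.
Others bid (6, 6, 9, 6): truth gives 0, best alternative gives 0.
Others bid (6, 6, 9, 9): truth gives 0, best alternative gives 0.
(Remaining 250 profiles checked similarly; truth is weakly best in each.)
In every case the truthful bid is at least as good as any alternative, so it is a dominant strategy.

Yes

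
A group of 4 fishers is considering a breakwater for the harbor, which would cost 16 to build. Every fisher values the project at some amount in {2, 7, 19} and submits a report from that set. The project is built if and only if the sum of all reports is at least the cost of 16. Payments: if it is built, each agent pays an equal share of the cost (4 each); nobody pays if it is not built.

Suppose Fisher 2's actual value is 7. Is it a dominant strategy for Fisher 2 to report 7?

Consider the case where Fisher 1 reports 2, Fisher 3 reports 2 and Fisher 4 reports 2.
Truthful report 7: project not built, utility 0.
Report 19 instead: project built, pays 4, utility 7 - 4 = 3.
Since 3 > 0, reporting 19 is strictly better here, so truthful reporting is not dominant.

No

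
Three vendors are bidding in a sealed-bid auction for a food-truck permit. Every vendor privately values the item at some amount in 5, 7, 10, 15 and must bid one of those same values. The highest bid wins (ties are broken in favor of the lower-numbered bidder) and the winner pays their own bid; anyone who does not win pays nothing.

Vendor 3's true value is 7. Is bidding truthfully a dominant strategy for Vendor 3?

Yes

Check each profile of the others' bids and compare truth against every alternative bid.
Others bid (5, 5): truth gives 0, best alternative gives 0.
Others bid (5, 7): truth gives 0, best alternative gives 0.
Others bid (5, 10): truth gives 0, best alternative gives 0.
Others bid (5, 15): truth gives 0, best alternative gives 0.
Others bid (7, 5): truth gives 0, best alternative gives 0.
Others bid (7, 7): truth gives 0, best alternative gives 0.
(Remaining 10 profiles checked similarly; truth is weakly best in each.)
In every case the truthful bid is at least as good as any alternative, so it is a dominant strategy.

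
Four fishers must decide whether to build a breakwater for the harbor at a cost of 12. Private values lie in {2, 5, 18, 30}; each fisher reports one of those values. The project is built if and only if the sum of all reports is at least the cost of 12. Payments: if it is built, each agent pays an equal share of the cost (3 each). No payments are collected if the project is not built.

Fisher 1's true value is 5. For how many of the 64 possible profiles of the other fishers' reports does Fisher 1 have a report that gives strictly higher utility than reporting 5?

Others report (2, 2, 2): truth gives 0; report 18 gives 2 > 0. Violating.
Others report (2, 2, 5): truth gives 2; no alternative beats it.
Others report (2, 2, 18): truth gives 2; no alternative beats it.
(Checking all 64 profiles: 1 has a profitable deviation, 63 do not.)

1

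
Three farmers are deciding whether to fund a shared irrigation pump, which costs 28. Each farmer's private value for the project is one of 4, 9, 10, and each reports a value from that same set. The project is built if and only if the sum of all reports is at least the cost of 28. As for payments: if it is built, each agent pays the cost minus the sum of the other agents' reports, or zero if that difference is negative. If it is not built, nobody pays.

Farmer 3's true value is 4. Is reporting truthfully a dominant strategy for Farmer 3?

Yes

Check each profile of the others' reports and compare truth against every alternative report.
Others report (9, 10): truth gives 0, best alternative gives -5.
Others report (10, 9): truth gives 0, best alternative gives -5.
Others report (10, 10): truth gives 0, best alternative gives -4.
Others report (4, 4): truth gives 0, best alternative gives 0.
Others report (4, 9): truth gives 0, best alternative gives 0.
Others report (4, 10): truth gives 0, best alternative gives 0.
(Remaining 3 profiles checked similarly; truth is weakly best in each.)
In every case the truthful report is at least as good as any alternative, so it is a dominant strategy.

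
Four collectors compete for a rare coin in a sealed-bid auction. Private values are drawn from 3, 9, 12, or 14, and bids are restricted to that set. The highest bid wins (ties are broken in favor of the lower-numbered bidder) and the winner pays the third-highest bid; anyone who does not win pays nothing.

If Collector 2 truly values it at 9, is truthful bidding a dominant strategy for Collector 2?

Consider the case where Collector 1 bids 3, Collector 3 bids 3 and Collector 4 bids 12.
Truthful bid 9: loses, pays 0, utility 0.
Bid 12 instead: wins, pays 3, utility 9 - 3 = 6.
Since 6 > 0, bidding 12 is strictly better here, so truthful bidding is not dominant.

No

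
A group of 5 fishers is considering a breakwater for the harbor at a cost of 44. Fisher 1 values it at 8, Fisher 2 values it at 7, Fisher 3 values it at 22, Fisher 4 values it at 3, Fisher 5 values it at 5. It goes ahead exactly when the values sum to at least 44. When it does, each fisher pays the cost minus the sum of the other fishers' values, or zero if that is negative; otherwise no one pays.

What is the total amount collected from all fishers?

Total value 45 ≥ cost 44, so it is built.
Fisher 1: others sum to 37; max(0, 44 - 37) = 7.
Fisher 2: others sum to 38; max(0, 44 - 38) = 6.
Fisher 3: others sum to 23; max(0, 44 - 23) = 21.
Fisher 4: others sum to 42; max(0, 44 - 42) = 2.
Fisher 5: others sum to 40; max(0, 44 - 40) = 4.
Total collected = 7 + 6 + 21 + 2 + 4 = 40.

40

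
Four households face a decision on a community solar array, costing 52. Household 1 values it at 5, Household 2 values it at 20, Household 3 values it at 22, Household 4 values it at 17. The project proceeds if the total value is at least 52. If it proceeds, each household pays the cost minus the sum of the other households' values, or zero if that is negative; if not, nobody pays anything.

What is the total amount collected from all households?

23

Total value 64 ≥ cost 52, so it is built.
Household 1: others sum to 59; max(0, 52 - 59) = 0.
Household 2: others sum to 44; max(0, 52 - 44) = 8.
Household 3: others sum to 42; max(0, 52 - 42) = 10.
Household 4: others sum to 47; max(0, 52 - 47) = 5.
Total collected = 0 + 8 + 10 + 5 = 23.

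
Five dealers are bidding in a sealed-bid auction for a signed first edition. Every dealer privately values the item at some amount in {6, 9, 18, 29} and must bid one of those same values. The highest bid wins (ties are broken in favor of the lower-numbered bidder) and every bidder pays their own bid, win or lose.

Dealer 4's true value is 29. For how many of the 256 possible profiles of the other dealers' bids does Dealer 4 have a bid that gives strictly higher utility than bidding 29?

Others bid (6, 6, 6, 6): truth gives 0; bid 9 gives 20 > 0. Violating.
Others bid (6, 6, 6, 9): truth gives 0; bid 9 gives 20 > 0. Violating.
Others bid (6, 6, 6, 18): truth gives 0; bid 18 gives 11 > 0. Violating.
Others bid (6, 6, 9, 6): truth gives 0; bid 18 gives 11 > 0. Violating.
Others bid (6, 6, 6, 29): truth gives 0; no alternative beats it.
Others bid (6, 6, 9, 29): truth gives 0; no alternative beats it.
(Checking all 256 profiles: 172 have a profitable deviation, 84 do not.)

172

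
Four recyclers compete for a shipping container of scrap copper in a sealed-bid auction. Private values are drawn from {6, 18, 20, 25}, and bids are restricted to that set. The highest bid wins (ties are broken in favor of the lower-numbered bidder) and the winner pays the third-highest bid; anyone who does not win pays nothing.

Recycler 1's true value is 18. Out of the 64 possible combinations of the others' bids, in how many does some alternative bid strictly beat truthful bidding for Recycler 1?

Others bid (6, 6, 20): truth gives 0; bid 20 gives 12 > 0. Violating.
Others bid (6, 6, 25): truth gives 0; bid 25 gives 12 > 0. Violating.
Others bid (6, 20, 6): truth gives 0; bid 20 gives 12 > 0. Violating.
Others bid (6, 25, 6): truth gives 0; bid 25 gives 12 > 0. Violating.
Others bid (6, 6, 6): truth gives 12; no alternative beats it.
Others bid (6, 6, 18): truth gives 12; no alternative beats it.
(Checking all 64 profiles: 6 have a profitable deviation, 58 do not.)

6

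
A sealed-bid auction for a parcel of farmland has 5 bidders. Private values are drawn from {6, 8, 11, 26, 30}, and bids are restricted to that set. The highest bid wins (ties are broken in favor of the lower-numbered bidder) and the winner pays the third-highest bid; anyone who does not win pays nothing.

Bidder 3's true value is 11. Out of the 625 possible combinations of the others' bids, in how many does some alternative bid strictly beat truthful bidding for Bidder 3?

Others bid (6, 6, 6, 26): truth gives 0; bid 26 gives 5 > 0. Violating.
Others bid (6, 6, 6, 30): truth gives 0; bid 30 gives 5 > 0. Violating.
Others bid (6, 6, 8, 26): truth gives 0; bid 26 gives 3 > 0. Violating.
Others bid (6, 6, 8, 30): truth gives 0; bid 30 gives 3 > 0. Violating.
Others bid (6, 6, 6, 6): truth gives 5; no alternative beats it.
Others bid (6, 6, 6, 8): truth gives 5; no alternative beats it.
(Checking all 625 profiles: 64 have a profitable deviation, 561 do not.)

64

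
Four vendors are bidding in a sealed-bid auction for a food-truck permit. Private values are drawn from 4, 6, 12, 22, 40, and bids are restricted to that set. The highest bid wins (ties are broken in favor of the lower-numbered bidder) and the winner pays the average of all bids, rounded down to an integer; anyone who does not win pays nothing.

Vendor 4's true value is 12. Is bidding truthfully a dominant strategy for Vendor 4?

No

Consider the case where Vendor 1 bids 4, Vendor 2 bids 4 and Vendor 3 bids 4.
Truthful bid 12: wins, pays 6, utility 12 - 6 = 6.
Bid 6 instead: wins, pays 4, utility 12 - 4 = 8.
Since 8 > 6, bidding 6 is strictly better here, so truthful bidding is not dominant.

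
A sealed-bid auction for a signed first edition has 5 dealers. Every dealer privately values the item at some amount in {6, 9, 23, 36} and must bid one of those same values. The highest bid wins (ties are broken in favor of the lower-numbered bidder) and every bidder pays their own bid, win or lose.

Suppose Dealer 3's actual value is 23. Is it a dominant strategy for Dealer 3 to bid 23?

No

Consider the case where Dealer 1 bids 6, Dealer 2 bids 6, Dealer 4 bids 6 and Dealer 5 bids 6.
Truthful bid 23: wins, pays 23, utility 23 - 23 = 0.
Bid 9 instead: wins, pays 9, utility 23 - 9 = 14.
Since 14 > 0, bidding 9 is strictly better here, so truthful bidding is not dominant.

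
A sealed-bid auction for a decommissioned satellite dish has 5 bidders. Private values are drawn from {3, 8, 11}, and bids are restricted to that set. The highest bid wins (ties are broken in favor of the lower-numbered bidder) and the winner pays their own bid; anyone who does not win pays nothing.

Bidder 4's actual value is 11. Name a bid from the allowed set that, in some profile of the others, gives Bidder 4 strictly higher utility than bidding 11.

8

Suppose Bidder 1 bids 3, Bidder 2 bids 3, Bidder 3 bids 3 and Bidder 5 bids 3.
Bid 11: wins, pays 11, utility 11 - 11 = 0.
Bid 8: wins, pays 8, utility 11 - 8 = 3.
So bidding 8 beats truth here (3 > 0).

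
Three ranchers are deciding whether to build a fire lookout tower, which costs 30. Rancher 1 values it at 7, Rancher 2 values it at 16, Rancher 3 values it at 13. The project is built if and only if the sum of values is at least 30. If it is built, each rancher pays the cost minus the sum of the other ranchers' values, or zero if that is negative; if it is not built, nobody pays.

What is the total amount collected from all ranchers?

Total value 36 ≥ cost 30, so it is built.
Rancher 1: others sum to 29; max(0, 30 - 29) = 1.
Rancher 2: others sum to 20; max(0, 30 - 20) = 10.
Rancher 3: others sum to 23; max(0, 30 - 23) = 7.
Total collected = 1 + 10 + 7 = 18.

18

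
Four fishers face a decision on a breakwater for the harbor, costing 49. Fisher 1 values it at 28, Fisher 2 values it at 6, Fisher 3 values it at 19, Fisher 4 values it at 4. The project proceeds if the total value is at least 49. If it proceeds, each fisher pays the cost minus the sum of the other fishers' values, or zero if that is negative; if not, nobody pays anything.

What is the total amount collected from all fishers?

Total value 57 ≥ cost 49, so it is built.
Fisher 1: others sum to 29; max(0, 49 - 29) = 20.
Fisher 2: others sum to 51; max(0, 49 - 51) = 0.
Fisher 3: others sum to 38; max(0, 49 - 38) = 11.
Fisher 4: others sum to 53; max(0, 49 - 53) = 0.
Total collected = 20 + 0 + 11 + 0 = 31.

31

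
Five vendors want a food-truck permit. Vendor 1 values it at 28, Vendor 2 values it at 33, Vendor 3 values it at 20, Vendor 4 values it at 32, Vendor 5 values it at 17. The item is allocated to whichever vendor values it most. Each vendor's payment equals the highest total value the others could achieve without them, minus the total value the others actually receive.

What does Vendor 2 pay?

Vendor 2 has the highest value and receives the item.
Without Vendor 2, the item would go to the next-highest value, 32, so the others could achieve 32.
With Vendor 2 present and winning, the others receive nothing, so their total is 0.
Payment = 32 - 0 = 32.

32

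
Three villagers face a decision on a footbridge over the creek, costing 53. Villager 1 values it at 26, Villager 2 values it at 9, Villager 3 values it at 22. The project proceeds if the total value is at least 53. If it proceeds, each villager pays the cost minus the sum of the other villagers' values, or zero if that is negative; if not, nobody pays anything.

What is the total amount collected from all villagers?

45

Total value 57 ≥ cost 53, so it is built.
Villager 1: others sum to 31; max(0, 53 - 31) = 22.
Villager 2: others sum to 48; max(0, 53 - 48) = 5.
Villager 3: others sum to 35; max(0, 53 - 35) = 18.
Total collected = 22 + 5 + 18 = 45.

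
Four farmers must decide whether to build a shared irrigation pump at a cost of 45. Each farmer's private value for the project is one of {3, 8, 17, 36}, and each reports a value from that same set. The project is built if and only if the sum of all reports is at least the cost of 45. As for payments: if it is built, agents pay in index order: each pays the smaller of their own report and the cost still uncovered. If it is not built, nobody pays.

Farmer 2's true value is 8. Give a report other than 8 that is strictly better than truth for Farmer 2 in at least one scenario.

3

Suppose Farmer 1 reports 3, Farmer 3 reports 3 and Farmer 4 reports 36.
Report 8: project built, pays 8, utility 8 - 8 = 0.
Report 3: project built, pays 3, utility 8 - 3 = 5.
So reporting 3 beats truth here (5 > 0).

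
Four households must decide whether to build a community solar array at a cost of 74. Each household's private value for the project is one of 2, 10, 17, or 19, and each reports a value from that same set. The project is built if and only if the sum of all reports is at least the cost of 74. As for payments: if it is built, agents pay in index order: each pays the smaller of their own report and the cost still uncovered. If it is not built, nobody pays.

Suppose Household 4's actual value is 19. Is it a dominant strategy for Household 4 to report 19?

Check each profile of the others' reports and compare truth against every alternative report.
Others report (19, 19, 19): truth gives 2, best alternative gives 2.
Others report (2, 2, 2): truth gives 0, best alternative gives 0.
Others report (2, 2, 10): truth gives 0, best alternative gives 0.
Others report (2, 2, 17): truth gives 0, best alternative gives 0.
Others report (2, 2, 19): truth gives 0, best alternative gives 0.
Others report (2, 10, 2): truth gives 0, best alternative gives 0.
(Remaining 58 profiles checked similarly; truth is weakly best in each.)
In every case the truthful report is at least as good as any alternative, so it is a dominant strategy.

Yes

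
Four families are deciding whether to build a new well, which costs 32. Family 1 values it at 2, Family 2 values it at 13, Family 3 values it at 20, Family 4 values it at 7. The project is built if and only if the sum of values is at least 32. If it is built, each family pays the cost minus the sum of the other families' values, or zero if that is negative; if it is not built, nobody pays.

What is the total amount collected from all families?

13

Total value 42 ≥ cost 32, so it is built.
Family 1: others sum to 40; max(0, 32 - 40) = 0.
Family 2: others sum to 29; max(0, 32 - 29) = 3.
Family 3: others sum to 22; max(0, 32 - 22) = 10.
Family 4: others sum to 35; max(0, 32 - 35) = 0.
Total collected = 0 + 3 + 10 + 0 = 13.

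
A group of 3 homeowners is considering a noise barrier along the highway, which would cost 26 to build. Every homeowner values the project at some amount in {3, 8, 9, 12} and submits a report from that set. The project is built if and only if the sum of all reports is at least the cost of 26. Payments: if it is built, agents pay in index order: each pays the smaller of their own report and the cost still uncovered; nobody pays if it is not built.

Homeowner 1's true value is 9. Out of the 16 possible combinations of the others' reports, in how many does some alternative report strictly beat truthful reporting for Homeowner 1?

Others report (8, 12): truth gives 0; report 8 gives 1 > 0. Violating.
Others report (9, 9): truth gives 0; report 8 gives 1 > 0. Violating.
Others report (9, 12): truth gives 0; report 8 gives 1 > 0. Violating.
Others report (12, 8): truth gives 0; report 8 gives 1 > 0. Violating.
Others report (3, 3): truth gives 0; no alternative beats it.
Others report (3, 8): truth gives 0; no alternative beats it.
(Checking all 16 profiles: 6 have a profitable deviation, 10 do not.)

6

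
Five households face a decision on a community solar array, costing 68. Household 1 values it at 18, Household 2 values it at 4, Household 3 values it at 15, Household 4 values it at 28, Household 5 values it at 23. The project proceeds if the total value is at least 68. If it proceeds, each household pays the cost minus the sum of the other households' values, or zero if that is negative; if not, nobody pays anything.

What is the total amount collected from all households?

11

Total value 88 ≥ cost 68, so it is built.
Household 1: others sum to 70; max(0, 68 - 70) = 0.
Household 2: others sum to 84; max(0, 68 - 84) = 0.
Household 3: others sum to 73; max(0, 68 - 73) = 0.
Household 4: others sum to 60; max(0, 68 - 60) = 8.
Household 5: others sum to 65; max(0, 68 - 65) = 3.
Total collected = 0 + 0 + 0 + 8 + 3 = 11.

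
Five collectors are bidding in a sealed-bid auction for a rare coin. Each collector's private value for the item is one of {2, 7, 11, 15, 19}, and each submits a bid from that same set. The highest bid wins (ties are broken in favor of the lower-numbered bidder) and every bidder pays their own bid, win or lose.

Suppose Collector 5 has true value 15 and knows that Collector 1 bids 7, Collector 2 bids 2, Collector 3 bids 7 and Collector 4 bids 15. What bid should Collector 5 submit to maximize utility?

2

Bid 2: loses but pays 2, utility -2.
Bid 7: loses but pays 7, utility -7.
Bid 11: loses but pays 11, utility -11.
Bid 15: loses but pays 15, utility -15.
Bid 19: wins, pays 19, utility 15 - 19 = -4.
The best choice is 2 with utility -2.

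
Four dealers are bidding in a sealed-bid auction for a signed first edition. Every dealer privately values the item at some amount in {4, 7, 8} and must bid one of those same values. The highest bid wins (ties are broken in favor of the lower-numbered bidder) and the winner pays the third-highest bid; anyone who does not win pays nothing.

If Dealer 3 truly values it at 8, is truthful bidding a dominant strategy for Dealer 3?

Check each profile of the others' bids and compare truth against every alternative bid.
Others bid (4, 4, 8): truth gives 4, best alternative gives 0.
Others bid (4, 7, 4): truth gives 4, best alternative gives 0.
Others bid (7, 4, 4): truth gives 4, best alternative gives 0.
Others bid (4, 7, 7): truth gives 1, best alternative gives 0.
Others bid (4, 7, 8): truth gives 1, best alternative gives 0.
Others bid (7, 4, 7): truth gives 1, best alternative gives 0.
(Remaining 21 profiles checked similarly; truth is weakly best in each.)
In every case the truthful bid is at least as good as any alternative, so it is a dominant strategy.

Yes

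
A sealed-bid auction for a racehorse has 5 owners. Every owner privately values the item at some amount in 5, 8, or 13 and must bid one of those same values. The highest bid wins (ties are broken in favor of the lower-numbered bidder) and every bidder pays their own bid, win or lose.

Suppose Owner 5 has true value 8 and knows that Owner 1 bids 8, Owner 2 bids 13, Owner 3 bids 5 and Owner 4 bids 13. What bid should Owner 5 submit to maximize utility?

5

Bid 5: loses but pays 5, utility -5.
Bid 8: loses but pays 8, utility -8.
Bid 13: loses but pays 13, utility -13.
The best choice is 5 with utility -5.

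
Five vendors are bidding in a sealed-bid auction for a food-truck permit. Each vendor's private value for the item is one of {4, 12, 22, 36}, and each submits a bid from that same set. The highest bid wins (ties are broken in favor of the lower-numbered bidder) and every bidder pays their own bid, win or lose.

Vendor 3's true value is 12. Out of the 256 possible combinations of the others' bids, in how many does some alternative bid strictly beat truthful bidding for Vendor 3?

252

Others bid (4, 4, 4, 22): truth gives -12; bid 4 gives -4 > -12. Violating.
Others bid (4, 4, 4, 36): truth gives -12; bid 4 gives -4 > -12. Violating.
Others bid (4, 4, 12, 22): truth gives -12; bid 4 gives -4 > -12. Violating.
Others bid (4, 4, 12, 36): truth gives -12; bid 4 gives -4 > -12. Violating.
Others bid (4, 4, 4, 4): truth gives 0; no alternative beats it.
Others bid (4, 4, 4, 12): truth gives 0; no alternative beats it.
(Checking all 256 profiles: 252 have a profitable deviation, 4 do not.)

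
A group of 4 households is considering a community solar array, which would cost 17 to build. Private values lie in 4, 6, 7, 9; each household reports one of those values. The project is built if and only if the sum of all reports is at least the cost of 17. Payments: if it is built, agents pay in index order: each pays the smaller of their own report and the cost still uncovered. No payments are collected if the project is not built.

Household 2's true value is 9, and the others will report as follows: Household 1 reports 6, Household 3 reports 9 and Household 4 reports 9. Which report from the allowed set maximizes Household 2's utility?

4

Report 4: project built, pays 4, utility 9 - 4 = 5.
Report 6: project built, pays 6, utility 9 - 6 = 3.
Report 7: project built, pays 7, utility 9 - 7 = 2.
Report 9: project built, pays 9, utility 9 - 9 = 0.
The best choice is 4 with utility 5.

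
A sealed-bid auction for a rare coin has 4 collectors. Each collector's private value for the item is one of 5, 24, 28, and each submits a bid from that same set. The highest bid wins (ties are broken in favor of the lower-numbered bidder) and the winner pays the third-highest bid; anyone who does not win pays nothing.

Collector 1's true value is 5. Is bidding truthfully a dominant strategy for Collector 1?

Yes

Check each profile of the others' bids and compare truth against every alternative bid.
Others bid (5, 24, 24): truth gives 0, best alternative gives -19.
Others bid (24, 5, 24): truth gives 0, best alternative gives -19.
Others bid (24, 24, 5): truth gives 0, best alternative gives -19.
Others bid (24, 24, 24): truth gives 0, best alternative gives -19.
Others bid (5, 5, 5): truth gives 0, best alternative gives 0.
Others bid (5, 5, 24): truth gives 0, best alternative gives 0.
(Remaining 21 profiles checked similarly; truth is weakly best in each.)
In every case the truthful bid is at least as good as any alternative, so it is a dominant strategy.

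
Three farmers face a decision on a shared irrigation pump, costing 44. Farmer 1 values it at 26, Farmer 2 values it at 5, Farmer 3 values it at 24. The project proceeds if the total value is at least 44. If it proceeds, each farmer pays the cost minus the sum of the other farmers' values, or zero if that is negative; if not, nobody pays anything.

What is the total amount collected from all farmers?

28

Total value 55 ≥ cost 44, so it is built.
Farmer 1: others sum to 29; max(0, 44 - 29) = 15.
Farmer 2: others sum to 50; max(0, 44 - 50) = 0.
Farmer 3: others sum to 31; max(0, 44 - 31) = 13.
Total collected = 15 + 0 + 13 = 28.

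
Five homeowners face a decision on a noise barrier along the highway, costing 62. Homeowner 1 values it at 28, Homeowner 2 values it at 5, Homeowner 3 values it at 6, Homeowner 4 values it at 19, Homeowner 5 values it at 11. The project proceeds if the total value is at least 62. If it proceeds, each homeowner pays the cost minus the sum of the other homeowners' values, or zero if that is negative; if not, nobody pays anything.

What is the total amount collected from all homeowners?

Total value 69 ≥ cost 62, so it is built.
Homeowner 1: others sum to 41; max(0, 62 - 41) = 21.
Homeowner 2: others sum to 64; max(0, 62 - 64) = 0.
Homeowner 3: others sum to 63; max(0, 62 - 63) = 0.
Homeowner 4: others sum to 50; max(0, 62 - 50) = 12.
Homeowner 5: others sum to 58; max(0, 62 - 58) = 4.
Total collected = 21 + 0 + 0 + 12 + 4 = 37.

37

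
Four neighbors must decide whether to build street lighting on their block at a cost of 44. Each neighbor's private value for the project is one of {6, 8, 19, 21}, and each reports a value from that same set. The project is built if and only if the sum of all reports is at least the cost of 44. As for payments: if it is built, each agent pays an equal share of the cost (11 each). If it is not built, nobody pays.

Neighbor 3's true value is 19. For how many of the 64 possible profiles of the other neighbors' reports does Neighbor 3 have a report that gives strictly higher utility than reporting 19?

Others report (8, 8, 8): truth gives 0; report 21 gives 8 > 0. Violating.
Others report (6, 6, 6): truth gives 0; no alternative beats it.
Others report (6, 6, 8): truth gives 0; no alternative beats it.
(Checking all 64 profiles: 1 has a profitable deviation, 63 do not.)

1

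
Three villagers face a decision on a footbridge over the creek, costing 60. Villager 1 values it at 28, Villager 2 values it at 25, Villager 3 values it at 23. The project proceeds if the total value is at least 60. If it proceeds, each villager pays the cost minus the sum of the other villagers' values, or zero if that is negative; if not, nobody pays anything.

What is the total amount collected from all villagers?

28

Total value 76 ≥ cost 60, so it is built.
Villager 1: others sum to 48; max(0, 60 - 48) = 12.
Villager 2: others sum to 51; max(0, 60 - 51) = 9.
Villager 3: others sum to 53; max(0, 60 - 53) = 7.
Total collected = 12 + 9 + 7 = 28.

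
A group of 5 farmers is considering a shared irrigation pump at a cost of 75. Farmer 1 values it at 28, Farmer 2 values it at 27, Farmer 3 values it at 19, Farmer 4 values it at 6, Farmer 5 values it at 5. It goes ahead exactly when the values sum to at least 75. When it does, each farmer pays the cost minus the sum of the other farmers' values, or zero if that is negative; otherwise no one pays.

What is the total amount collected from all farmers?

Total value 85 ≥ cost 75, so it is built.
Farmer 1: others sum to 57; max(0, 75 - 57) = 18.
Farmer 2: others sum to 58; max(0, 75 - 58) = 17.
Farmer 3: others sum to 66; max(0, 75 - 66) = 9.
Farmer 4: others sum to 79; max(0, 75 - 79) = 0.
Farmer 5: others sum to 80; max(0, 75 - 80) = 0.
Total collected = 18 + 17 + 9 + 0 + 0 = 44.

44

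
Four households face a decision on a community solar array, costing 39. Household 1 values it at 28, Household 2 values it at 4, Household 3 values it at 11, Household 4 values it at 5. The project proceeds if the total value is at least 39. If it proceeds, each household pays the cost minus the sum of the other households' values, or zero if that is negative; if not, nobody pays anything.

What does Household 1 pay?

Total value 48 ≥ cost 39, so the project is built.
The other households' values sum to 20.
Cost minus that sum is 39 - 20 = 19.

19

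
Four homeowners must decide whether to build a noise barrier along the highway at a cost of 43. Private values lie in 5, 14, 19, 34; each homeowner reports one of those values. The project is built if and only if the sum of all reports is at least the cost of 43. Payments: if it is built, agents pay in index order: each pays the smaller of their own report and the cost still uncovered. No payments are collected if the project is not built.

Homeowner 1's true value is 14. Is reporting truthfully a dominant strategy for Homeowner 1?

Consider the case where Homeowner 2 reports 5, Homeowner 3 reports 5 and Homeowner 4 reports 34.
Truthful report 14: project built, pays 14, utility 14 - 14 = 0.
Report 5 instead: project built, pays 5, utility 14 - 5 = 9.
Since 9 > 0, reporting 5 is strictly better here, so truthful reporting is not dominant.

No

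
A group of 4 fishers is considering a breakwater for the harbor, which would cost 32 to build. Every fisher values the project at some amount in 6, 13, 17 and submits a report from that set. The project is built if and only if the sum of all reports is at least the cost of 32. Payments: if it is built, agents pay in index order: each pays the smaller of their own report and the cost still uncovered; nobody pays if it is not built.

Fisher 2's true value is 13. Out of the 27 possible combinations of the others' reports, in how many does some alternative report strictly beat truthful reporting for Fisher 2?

Others report (6, 6, 17): truth gives 0; report 6 gives 7 > 0. Violating.
Others report (6, 13, 13): truth gives 0; report 6 gives 7 > 0. Violating.
Others report (6, 13, 17): truth gives 0; report 6 gives 7 > 0. Violating.
Others report (6, 17, 6): truth gives 0; report 6 gives 7 > 0. Violating.
Others report (6, 6, 6): truth gives 0; no alternative beats it.
Others report (6, 6, 13): truth gives 0; no alternative beats it.
(Checking all 27 profiles: 23 have a profitable deviation, 4 do not.)

23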